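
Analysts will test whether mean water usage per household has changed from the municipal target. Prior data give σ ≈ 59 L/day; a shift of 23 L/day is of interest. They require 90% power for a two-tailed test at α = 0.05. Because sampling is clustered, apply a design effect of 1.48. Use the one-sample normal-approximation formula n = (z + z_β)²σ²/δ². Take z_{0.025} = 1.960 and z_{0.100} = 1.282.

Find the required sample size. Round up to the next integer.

n = 103

n = (z_{α/2} + z_β)² · σ² / δ²
  = (1.960 + 1.282)² · 59² / 23²
  = 10.5106 · 3481 / 529
  = 69.16
Design effect: 1.48 × 69.16 = 102.36.
Round up → n = 103.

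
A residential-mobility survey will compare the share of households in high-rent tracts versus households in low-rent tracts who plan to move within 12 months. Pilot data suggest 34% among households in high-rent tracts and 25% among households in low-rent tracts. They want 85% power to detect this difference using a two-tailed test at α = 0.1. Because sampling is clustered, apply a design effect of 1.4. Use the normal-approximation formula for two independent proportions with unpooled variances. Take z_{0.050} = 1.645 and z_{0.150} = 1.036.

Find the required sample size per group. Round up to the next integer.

n = (z_{α/2} + z_β)² · [p₁(1−p₁) + p₂(1−p₂)] / (p₁ − p₂)²
  = (1.645 + 1.036)² · (0.34·0.66 + 0.25·0.75) / (0.09)²
  = (2.681)² · (0.2244 + 0.1875) / 0.0081
  = 7.1878 · 0.4119 / 0.0081
  = 365.51
Design effect: 1.4 × 365.51 = 511.72.
Round up → n = 512 per group.

n = 512 per group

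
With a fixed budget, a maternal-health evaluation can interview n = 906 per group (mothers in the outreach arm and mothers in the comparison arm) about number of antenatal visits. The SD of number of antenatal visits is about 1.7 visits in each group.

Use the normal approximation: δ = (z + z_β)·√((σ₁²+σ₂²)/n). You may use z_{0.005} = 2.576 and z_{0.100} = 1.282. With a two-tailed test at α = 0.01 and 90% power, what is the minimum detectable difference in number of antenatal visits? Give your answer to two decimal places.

Minimum detectable difference ≈ 0.31 visits

δ = (z_{α/2} + z_β) · √((σ₁²+σ₂²)/n)
  = (2.576 + 1.282) · √(5.78/906)
  = 3.858 · √0.00638
  = 3.858 · 0.0799
  = 0.3081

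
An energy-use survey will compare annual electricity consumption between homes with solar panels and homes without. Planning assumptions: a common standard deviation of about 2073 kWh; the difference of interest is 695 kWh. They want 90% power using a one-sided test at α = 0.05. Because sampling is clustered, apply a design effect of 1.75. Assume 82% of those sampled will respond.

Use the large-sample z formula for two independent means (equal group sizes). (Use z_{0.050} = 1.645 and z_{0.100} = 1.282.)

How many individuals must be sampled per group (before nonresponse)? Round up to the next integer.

n = 326 per group

n = (z_α + z_β)² · (σ₁² + σ₂²) / δ²
  = (1.645 + 1.282)² · (2·2073² = 8594658) / 695²
  = 8.5673 · 8594658 / 483025
  = 152.44
Design effect: 1.75 × 152.44 = 266.77.
Adjust for 82% response: 266.77 / 0.82 = 325.33.
Round up → n = 326 per group.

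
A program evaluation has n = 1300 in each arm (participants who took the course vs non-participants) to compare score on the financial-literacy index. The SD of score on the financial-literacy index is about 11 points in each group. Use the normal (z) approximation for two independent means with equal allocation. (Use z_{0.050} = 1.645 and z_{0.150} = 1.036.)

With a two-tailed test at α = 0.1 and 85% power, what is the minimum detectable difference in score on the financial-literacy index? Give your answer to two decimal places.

Minimum detectable difference ≈ 1.16 points

δ = (z_{α/2} + z_β) · √((σ₁²+σ₂²)/n)
  = (1.645 + 1.036) · √(242/1300)
  = 2.681 · √0.18615
  = 2.681 · 0.4315
  = 1.1567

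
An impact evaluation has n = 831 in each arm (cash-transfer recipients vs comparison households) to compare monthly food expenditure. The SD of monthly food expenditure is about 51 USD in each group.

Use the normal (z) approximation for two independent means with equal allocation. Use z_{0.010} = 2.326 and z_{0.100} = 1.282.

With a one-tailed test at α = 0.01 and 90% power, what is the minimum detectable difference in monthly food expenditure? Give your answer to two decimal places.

Minimum detectable difference ≈ 9.03 USD

δ = (z_α + z_β) · √((σ₁²+σ₂²)/n)
  = (2.326 + 1.282) · √(5202/831)
  = 3.608 · √6.2599
  = 3.608 · 2.5020
  = 9.0272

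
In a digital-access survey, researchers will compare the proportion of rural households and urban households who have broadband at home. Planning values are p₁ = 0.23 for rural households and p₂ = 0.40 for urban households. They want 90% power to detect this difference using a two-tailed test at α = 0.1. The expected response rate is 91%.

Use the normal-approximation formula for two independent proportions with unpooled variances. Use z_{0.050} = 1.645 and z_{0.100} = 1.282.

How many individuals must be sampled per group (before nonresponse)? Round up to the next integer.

n = 136 per group

n = (z_{α/2} + z_β)² · [p₁(1−p₁) + p₂(1−p₂)] / (p₁ − p₂)²
  = (1.645 + 1.282)² · (0.23·0.77 + 0.40·0.60) / (-0.17)²
  = (2.927)² · (0.1771 + 0.2400) / 0.0289
  = 8.5673 · 0.4171 / 0.0289
  = 123.65
Adjust for 91% response: 123.65 / 0.91 = 135.88.
Round up → n = 136 per group.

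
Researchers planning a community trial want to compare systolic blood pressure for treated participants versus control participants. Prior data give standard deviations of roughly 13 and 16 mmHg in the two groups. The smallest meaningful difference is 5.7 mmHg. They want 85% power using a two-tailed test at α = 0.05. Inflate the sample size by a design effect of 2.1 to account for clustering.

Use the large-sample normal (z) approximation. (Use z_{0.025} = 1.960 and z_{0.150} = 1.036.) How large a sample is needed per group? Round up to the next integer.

n = (z_{α/2} + z_β)² · (σ₁² + σ₂²) / δ²
  = (1.960 + 1.036)² · (13² + 16² = 425) / 5.7²
  = 8.9760 · 425 / 32.49
  = 117.41
Design effect: 2.1 × 117.41 = 246.57.
Round up → n = 247 per group.

n = 247 per group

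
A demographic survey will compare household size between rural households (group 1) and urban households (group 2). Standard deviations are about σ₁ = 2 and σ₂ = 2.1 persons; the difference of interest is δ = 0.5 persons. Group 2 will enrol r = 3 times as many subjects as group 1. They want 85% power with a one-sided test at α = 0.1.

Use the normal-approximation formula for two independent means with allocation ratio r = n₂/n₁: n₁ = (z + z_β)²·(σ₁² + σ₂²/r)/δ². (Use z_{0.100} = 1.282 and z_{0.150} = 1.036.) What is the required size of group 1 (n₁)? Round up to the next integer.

n₁ = (z_α + z_β)² · (σ₁² + σ₂²/r) / δ²
   = (1.282 + 1.036)² · (2² + 2.1²/3) / 0.5²
   = 5.3731 · (4 + 1.47) / 0.25
   = 5.3731 · 5.47 / 0.25
   = 117.56
Round up → n₁ = 118; n₂ = r·n₁ = 3 × 118 = 354.

n₁ = 118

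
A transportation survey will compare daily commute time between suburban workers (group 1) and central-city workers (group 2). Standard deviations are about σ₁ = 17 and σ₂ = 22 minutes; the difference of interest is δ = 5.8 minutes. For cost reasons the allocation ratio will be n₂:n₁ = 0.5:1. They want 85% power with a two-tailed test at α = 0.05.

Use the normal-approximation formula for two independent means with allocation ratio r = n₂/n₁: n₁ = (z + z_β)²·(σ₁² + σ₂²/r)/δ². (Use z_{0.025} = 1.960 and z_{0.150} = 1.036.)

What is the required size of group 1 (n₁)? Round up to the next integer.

n₁ = 336

n₁ = (z_{α/2} + z_β)² · (σ₁² + σ₂²/r) / δ²
   = (1.960 + 1.036)² · (17² + 22²/0.5) / 5.8²
   = 8.9760 · (289 + 968) / 33.64
   = 8.9760 · 1257 / 33.64
   = 335.40
Round up → n₁ = 336; n₂ = r·n₁ = 0.5 × 336 = 168.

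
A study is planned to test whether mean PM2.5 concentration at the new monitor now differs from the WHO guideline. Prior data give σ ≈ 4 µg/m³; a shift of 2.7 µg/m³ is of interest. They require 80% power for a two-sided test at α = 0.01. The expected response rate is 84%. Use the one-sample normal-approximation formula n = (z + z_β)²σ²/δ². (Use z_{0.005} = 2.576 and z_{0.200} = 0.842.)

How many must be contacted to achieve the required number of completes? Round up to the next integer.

n = (z_{α/2} + z_β)² · σ² / δ²
  = (2.576 + 0.842)² · 4² / 2.7²
  = 11.6827 · 16 / 7.29
  = 25.64
Adjust for 84% response: 25.64 / 0.84 = 30.53.
Round up → n = 31.

n = 31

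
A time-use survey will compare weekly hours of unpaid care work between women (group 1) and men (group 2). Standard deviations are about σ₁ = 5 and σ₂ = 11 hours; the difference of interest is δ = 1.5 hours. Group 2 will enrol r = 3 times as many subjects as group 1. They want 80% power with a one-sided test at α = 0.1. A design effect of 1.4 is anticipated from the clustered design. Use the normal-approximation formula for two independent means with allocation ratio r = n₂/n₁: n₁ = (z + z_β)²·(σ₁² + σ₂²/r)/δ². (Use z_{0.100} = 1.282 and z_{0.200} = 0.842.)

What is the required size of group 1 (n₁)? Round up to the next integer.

n₁ = (z_α + z_β)² · (σ₁² + σ₂²/r) / δ²
   = (1.282 + 0.842)² · (5² + 11²/3) / 1.5²
   = 4.5114 · (25 + 40.3333) / 2.25
   = 4.5114 · 65.3333 / 2.25
   = 131.00
Design effect: 1.4 × 131.00 = 183.40.
Round up → n₁ = 184; n₂ = r·n₁ = 3 × 184 = 552.

n₁ = 184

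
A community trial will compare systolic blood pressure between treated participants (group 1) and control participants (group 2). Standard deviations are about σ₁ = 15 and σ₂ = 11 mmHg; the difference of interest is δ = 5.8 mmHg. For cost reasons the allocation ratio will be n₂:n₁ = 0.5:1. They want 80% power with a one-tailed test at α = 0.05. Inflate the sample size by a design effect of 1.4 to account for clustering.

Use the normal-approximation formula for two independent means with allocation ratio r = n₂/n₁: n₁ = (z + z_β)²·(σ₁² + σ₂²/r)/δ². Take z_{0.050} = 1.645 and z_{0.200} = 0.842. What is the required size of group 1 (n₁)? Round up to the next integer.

n₁ = 121

n₁ = (z_α + z_β)² · (σ₁² + σ₂²/r) / δ²
   = (1.645 + 0.842)² · (15² + 11²/0.5) / 5.8²
   = 6.1852 · (225 + 242) / 33.64
   = 6.1852 · 467 / 33.64
   = 85.86
Design effect: 1.4 × 85.86 = 120.21.
Round up → n₁ = 121; n₂ = r·n₁ = 0.5 × 121 = 61.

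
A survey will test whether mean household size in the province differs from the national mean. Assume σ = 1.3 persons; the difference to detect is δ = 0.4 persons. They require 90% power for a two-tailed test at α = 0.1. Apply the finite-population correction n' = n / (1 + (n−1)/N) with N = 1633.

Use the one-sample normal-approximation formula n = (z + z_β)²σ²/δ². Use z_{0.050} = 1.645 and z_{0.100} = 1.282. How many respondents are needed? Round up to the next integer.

n = (z_{α/2} + z_β)² · σ² / δ²
  = (1.645 + 1.282)² · 1.3² / 0.4²
  = 8.5673 · 1.69 / 0.16
  = 90.49
Finite-population correction (N = 1633): 90.49 / (1 + (90.49 − 1)/1633) = 85.79.
Round up → n = 86.

n = 86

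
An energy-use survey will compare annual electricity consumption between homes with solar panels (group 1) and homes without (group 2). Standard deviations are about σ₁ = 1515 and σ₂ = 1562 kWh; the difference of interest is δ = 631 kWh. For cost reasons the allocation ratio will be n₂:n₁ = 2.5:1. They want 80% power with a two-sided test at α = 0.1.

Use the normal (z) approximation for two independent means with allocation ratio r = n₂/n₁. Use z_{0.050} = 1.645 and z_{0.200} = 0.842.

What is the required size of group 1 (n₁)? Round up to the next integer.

n₁ = 51

n₁ = (z_{α/2} + z_β)² · (σ₁² + σ₂²/r) / δ²
   = (1.645 + 0.842)² · (1515² + 1562²/2.5) / 631²
   = 6.1852 · (2295225 + 975937.6) / 398161
   = 6.1852 · 3271162.6 / 398161
   = 50.82
Round up → n₁ = 51; n₂ = r·n₁ = 2.5 × 51 = 128.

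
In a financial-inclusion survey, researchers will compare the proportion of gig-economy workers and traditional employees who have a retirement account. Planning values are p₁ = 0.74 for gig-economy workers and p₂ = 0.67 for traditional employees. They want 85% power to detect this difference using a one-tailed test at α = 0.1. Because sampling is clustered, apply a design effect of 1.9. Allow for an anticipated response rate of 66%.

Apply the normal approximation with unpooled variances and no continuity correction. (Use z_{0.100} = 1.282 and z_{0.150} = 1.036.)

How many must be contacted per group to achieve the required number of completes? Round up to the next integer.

n = (z_α + z_β)² · [p₁(1−p₁) + p₂(1−p₂)] / (p₁ − p₂)²
  = (1.282 + 1.036)² · (0.74·0.26 + 0.67·0.33) / (0.07)²
  = (2.318)² · (0.1924 + 0.2211) / 0.0049
  = 5.3731 · 0.4135 / 0.0049
  = 453.43
Design effect: 1.9 × 453.43 = 861.51.
Adjust for 66% response: 861.51 / 0.66 = 1305.32.
Round up → n = 1306 per group.

n = 1306 per group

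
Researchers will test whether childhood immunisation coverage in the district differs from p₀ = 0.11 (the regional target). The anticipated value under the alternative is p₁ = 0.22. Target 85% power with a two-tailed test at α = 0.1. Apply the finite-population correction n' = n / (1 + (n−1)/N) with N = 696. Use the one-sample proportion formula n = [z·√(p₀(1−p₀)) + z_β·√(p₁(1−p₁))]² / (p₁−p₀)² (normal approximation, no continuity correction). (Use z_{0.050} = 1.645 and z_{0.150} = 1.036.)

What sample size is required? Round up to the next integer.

n = 67

n = [z_{α/2}·√(p₀q₀) + z_β·√(p₁q₁)]² / (p₁ − p₀)²
  = [1.645·√(0.11·0.89) + 1.036·√(0.22·0.78)]² / (0.11)²
  = [1.645·0.3129 + 1.036·0.4142]² / 0.0121
  = [0.9439]² / 0.0121
  = 73.63
Finite-population correction (N = 696): 73.63 / (1 + (73.63 − 1)/696) = 66.67.
Round up → n = 67.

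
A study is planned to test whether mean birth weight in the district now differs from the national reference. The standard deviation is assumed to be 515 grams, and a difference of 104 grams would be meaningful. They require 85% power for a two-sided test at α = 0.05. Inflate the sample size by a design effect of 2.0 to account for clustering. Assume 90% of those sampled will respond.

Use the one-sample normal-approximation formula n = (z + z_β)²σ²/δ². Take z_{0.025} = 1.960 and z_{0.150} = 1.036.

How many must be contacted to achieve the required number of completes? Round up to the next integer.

n = 490

n = (z_{α/2} + z_β)² · σ² / δ²
  = (1.960 + 1.036)² · 515² / 104²
  = 8.9760 · 265225 / 10816
  = 220.11
Design effect: 2.0 × 220.11 = 440.21.
Adjust for 90% response: 440.21 / 0.90 = 489.12.
Round up → n = 490.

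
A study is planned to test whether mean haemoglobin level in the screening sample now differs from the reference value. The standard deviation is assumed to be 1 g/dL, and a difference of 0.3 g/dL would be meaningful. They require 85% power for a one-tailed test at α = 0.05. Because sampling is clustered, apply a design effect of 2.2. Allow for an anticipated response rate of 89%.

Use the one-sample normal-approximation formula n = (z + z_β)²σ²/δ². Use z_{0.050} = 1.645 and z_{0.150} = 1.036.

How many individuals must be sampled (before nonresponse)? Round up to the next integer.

n = (z_α + z_β)² · σ² / δ²
  = (1.645 + 1.036)² · 1² / 0.3²
  = 7.1878 · 1 / 0.09
  = 79.86
Design effect: 2.2 × 79.86 = 175.70.
Adjust for 89% response: 175.70 / 0.89 = 197.42.
Round up → n = 198.

n = 198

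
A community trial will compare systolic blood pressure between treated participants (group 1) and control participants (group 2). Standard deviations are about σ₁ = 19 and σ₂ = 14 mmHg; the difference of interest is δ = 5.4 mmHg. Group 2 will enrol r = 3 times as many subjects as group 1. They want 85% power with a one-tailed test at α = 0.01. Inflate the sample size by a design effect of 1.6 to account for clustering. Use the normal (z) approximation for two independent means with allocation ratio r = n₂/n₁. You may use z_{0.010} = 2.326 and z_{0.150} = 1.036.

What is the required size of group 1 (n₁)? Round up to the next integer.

n₁ = 265

n₁ = (z_α + z_β)² · (σ₁² + σ₂²/r) / δ²
   = (2.326 + 1.036)² · (19² + 14²/3) / 5.4²
   = 11.3030 · (361 + 65.3333) / 29.16
   = 11.3030 · 426.3333 / 29.16
   = 165.26
Design effect: 1.6 × 165.26 = 264.41.
Round up → n₁ = 265; n₂ = r·n₁ = 3 × 265 = 795.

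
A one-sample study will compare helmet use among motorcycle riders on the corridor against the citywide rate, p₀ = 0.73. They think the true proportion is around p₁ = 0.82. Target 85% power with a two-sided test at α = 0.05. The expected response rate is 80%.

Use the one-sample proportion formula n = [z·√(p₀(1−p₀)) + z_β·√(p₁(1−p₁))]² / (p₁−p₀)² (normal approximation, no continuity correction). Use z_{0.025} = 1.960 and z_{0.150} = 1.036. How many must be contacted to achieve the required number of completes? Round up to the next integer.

n = [z_{α/2}·√(p₀q₀) + z_β·√(p₁q₁)]² / (p₁ − p₀)²
  = [1.960·√(0.73·0.27) + 1.036·√(0.82·0.18)]² / (0.09)²
  = [1.960·0.4440 + 1.036·0.3842]² / 0.0081
  = [1.2682]² / 0.0081
  = 198.55
Adjust for 80% response: 198.55 / 0.80 = 248.19.
Round up → n = 249.

n = 249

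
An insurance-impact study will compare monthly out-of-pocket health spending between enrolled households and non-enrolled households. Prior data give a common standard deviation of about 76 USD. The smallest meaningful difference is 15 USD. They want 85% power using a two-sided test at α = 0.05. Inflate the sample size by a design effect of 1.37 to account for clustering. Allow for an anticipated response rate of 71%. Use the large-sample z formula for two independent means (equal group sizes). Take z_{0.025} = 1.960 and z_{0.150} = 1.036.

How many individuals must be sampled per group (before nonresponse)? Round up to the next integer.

n = (z_{α/2} + z_β)² · (σ₁² + σ₂²) / δ²
  = (1.960 + 1.036)² · (2·76² = 11552) / 15²
  = 8.9760 · 11552 / 225
  = 460.85
Design effect: 1.37 × 460.85 = 631.36.
Adjust for 71% response: 631.36 / 0.71 = 889.24.
Round up → n = 890 per group.

n = 890 per group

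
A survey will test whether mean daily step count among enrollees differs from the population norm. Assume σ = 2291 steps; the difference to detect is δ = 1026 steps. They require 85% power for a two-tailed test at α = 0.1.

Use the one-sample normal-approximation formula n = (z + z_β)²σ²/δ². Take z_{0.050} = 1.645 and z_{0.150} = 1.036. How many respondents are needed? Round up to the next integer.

n = 36

n = (z_{α/2} + z_β)² · σ² / δ²
  = (1.645 + 1.036)² · 2291² / 1026²
  = 7.1878 · 5248681 / 1052676
  = 35.84
Round up → n = 36.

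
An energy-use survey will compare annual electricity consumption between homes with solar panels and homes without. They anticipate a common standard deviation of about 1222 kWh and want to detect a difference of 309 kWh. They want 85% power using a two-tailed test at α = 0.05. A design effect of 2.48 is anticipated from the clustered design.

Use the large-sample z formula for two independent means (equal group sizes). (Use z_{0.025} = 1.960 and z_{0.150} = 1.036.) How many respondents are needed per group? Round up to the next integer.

n = 697 per group

n = (z_{α/2} + z_β)² · (σ₁² + σ₂²) / δ²
  = (1.960 + 1.036)² · (2·1222² = 2986568) / 309²
  = 8.9760 · 2986568 / 95481
  = 280.76
Design effect: 2.48 × 280.76 = 696.29.
Round up → n = 697 per group.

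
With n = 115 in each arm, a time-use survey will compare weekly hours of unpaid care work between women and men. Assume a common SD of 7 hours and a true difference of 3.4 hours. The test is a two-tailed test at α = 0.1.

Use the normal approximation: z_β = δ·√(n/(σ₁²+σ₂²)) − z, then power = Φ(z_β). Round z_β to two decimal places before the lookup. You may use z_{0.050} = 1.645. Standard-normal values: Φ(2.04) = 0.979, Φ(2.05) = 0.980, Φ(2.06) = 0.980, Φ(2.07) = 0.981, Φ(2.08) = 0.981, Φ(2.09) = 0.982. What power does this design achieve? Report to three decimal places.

Power ≈ 0.979

z_β = δ·√(n/(σ₁²+σ₂²)) − z_{α/2}
    = 3.4 · √(115/98) − 1.645
    = 3.4 · 1.08327 − 1.645
    = 3.6831 − 1.645 = 2.0381 → 2.04
Power = Φ(2.04) = 0.979.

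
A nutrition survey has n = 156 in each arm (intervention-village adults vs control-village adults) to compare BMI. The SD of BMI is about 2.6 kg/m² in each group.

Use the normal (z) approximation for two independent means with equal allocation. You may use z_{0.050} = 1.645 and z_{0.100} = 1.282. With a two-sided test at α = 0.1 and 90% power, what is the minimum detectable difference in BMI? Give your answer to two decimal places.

Minimum detectable difference ≈ 0.86 kg/m²

δ = (z_{α/2} + z_β) · √((σ₁²+σ₂²)/n)
  = (1.645 + 1.282) · √(13.52/156)
  = 2.927 · √0.08667
  = 2.927 · 0.2944
  = 0.8617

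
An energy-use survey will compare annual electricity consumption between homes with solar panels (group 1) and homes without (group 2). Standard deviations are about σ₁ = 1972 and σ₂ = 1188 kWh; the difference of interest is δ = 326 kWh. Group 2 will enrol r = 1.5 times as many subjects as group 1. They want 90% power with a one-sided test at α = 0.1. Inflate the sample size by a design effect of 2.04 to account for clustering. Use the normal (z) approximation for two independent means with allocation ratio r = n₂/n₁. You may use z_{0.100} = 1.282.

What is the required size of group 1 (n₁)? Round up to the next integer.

n₁ = 610

n₁ = (z_α + z_β)² · (σ₁² + σ₂²/r) / δ²
   = (1.282 + 1.282)² · (1972² + 1188²/1.5) / 326²
   = 6.5741 · (3888784 + 940896) / 106276
   = 6.5741 · 4829680 / 106276
   = 298.76
Design effect: 2.04 × 298.76 = 609.47.
Round up → n₁ = 610; n₂ = r·n₁ = 1.5 × 610 = 915.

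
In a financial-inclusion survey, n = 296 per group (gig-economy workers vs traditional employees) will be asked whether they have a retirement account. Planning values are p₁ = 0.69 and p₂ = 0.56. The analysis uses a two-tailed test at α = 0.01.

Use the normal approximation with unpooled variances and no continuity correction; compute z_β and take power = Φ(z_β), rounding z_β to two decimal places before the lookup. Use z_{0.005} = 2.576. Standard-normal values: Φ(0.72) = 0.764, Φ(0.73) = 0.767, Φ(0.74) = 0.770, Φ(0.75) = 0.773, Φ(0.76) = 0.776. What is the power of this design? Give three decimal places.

z_β = |p₁−p₂|·√(n/[p₁q₁+p₂q₂]) − z_{α/2}
    = 0.13 · √(296/0.4603) − 2.576
    = 0.13 · 25.3586 − 2.576
    = 3.2966 − 2.576 = 0.7206 → 0.72
Power = Φ(0.72) = 0.764.

Power ≈ 0.764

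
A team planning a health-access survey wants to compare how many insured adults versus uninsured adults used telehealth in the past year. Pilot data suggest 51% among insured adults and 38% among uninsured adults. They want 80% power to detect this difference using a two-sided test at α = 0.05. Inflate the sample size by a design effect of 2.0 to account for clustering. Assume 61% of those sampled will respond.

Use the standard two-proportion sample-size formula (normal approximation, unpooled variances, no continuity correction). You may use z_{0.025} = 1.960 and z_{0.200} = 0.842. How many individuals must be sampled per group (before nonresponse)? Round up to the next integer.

n = 740 per group

n = (z_{α/2} + z_β)² · [p₁(1−p₁) + p₂(1−p₂)] / (p₁ − p₂)²
  = (1.960 + 0.842)² · (0.51·0.49 + 0.38·0.62) / (0.13)²
  = (2.802)² · (0.2499 + 0.2356) / 0.0169
  = 7.8512 · 0.4855 / 0.0169
  = 225.55
Design effect: 2.0 × 225.55 = 451.10.
Adjust for 61% response: 451.10 / 0.61 = 739.50.
Round up → n = 740 per group.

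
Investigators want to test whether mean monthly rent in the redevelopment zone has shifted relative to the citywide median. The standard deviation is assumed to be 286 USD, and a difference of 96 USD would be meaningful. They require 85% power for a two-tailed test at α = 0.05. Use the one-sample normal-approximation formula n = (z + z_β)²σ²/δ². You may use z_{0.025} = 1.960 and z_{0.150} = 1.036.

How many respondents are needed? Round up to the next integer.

n = (z_{α/2} + z_β)² · σ² / δ²
  = (1.960 + 1.036)² · 286² / 96²
  = 8.9760 · 81796 / 9216
  = 79.67
Round up → n = 80.

n = 80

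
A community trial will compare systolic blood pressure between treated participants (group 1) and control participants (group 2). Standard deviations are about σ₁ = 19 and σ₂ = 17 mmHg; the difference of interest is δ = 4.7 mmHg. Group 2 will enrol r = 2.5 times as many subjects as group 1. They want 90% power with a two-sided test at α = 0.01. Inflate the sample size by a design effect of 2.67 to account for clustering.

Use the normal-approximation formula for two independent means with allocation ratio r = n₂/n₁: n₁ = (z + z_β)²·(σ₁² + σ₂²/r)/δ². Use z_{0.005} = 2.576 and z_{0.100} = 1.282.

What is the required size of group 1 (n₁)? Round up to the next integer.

n₁ = (z_{α/2} + z_β)² · (σ₁² + σ₂²/r) / δ²
   = (2.576 + 1.282)² · (19² + 17²/2.5) / 4.7²
   = 14.8842 · (361 + 115.6) / 22.09
   = 14.8842 · 476.6 / 22.09
   = 321.13
Design effect: 2.67 × 321.13 = 857.42.
Round up → n₁ = 858; n₂ = r·n₁ = 2.5 × 858 = 2145.

n₁ = 858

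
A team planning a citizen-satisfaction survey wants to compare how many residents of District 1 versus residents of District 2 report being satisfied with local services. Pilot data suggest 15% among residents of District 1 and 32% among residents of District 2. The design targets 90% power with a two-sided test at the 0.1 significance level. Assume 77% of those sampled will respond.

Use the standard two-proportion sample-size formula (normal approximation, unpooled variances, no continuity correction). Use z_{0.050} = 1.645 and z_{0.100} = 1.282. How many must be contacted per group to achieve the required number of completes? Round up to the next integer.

n = 133 per group

n = (z_{α/2} + z_β)² · [p₁(1−p₁) + p₂(1−p₂)] / (p₁ − p₂)²
  = (1.645 + 1.282)² · (0.15·0.85 + 0.32·0.68) / (-0.17)²
  = (2.927)² · (0.1275 + 0.2176) / 0.0289
  = 8.5673 · 0.3451 / 0.0289
  = 102.30
Adjust for 77% response: 102.30 / 0.77 = 132.86.
Round up → n = 133 per group.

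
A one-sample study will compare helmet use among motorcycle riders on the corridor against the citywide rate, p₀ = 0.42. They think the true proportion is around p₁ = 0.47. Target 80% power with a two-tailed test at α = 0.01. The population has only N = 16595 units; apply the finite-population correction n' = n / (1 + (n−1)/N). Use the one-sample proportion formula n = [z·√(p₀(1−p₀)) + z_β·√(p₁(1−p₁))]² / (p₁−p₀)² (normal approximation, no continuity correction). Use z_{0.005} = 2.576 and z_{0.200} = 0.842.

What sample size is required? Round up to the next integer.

n = 1071

n = [z_{α/2}·√(p₀q₀) + z_β·√(p₁q₁)]² / (p₁ − p₀)²
  = [2.576·√(0.42·0.58) + 0.842·√(0.47·0.53)]² / (0.05)²
  = [2.576·0.4936 + 0.842·0.4991]² / 0.0025
  = [1.6916]² / 0.0025
  = 1144.67
Finite-population correction (N = 16595): 1144.67 / (1 + (1144.67 − 1)/16595) = 1070.87.
Round up → n = 1071.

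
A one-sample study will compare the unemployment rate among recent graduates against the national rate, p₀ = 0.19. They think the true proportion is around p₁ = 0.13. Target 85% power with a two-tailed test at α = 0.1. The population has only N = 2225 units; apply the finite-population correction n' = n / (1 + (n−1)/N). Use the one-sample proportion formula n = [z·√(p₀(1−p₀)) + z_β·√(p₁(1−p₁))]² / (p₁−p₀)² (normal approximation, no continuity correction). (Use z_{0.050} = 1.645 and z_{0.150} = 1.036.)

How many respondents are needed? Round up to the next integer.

n = 245

n = [z_{α/2}·√(p₀q₀) + z_β·√(p₁q₁)]² / (p₁ − p₀)²
  = [1.645·√(0.19·0.81) + 1.036·√(0.13·0.87)]² / (-0.06)²
  = [1.645·0.3923 + 1.036·0.3363]² / 0.0036
  = [0.9937]² / 0.0036
  = 274.31
Finite-population correction (N = 2225): 274.31 / (1 + (274.31 − 1)/2225) = 244.30.
Round up → n = 245.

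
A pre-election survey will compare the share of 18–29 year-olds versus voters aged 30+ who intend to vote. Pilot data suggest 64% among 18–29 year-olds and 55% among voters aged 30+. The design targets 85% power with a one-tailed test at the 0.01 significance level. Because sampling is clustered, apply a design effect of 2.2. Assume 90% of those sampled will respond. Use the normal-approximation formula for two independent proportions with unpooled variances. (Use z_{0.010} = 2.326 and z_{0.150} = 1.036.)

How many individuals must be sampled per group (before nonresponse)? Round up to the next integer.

n = 1631 per group

n = (z_α + z_β)² · [p₁(1−p₁) + p₂(1−p₂)] / (p₁ − p₂)²
  = (2.326 + 1.036)² · (0.64·0.36 + 0.55·0.45) / (0.09)²
  = (3.362)² · (0.2304 + 0.2475) / 0.0081
  = 11.3030 · 0.4779 / 0.0081
  = 666.88
Design effect: 2.2 × 666.88 = 1467.14.
Adjust for 90% response: 1467.14 / 0.90 = 1630.15.
Round up → n = 1631 per group.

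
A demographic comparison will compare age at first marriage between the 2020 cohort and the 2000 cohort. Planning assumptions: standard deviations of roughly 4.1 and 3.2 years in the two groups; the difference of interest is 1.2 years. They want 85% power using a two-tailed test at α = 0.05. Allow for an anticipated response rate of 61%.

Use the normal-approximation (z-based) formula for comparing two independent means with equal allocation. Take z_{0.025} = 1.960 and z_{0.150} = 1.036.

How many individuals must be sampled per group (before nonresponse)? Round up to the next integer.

n = 277 per group

n = (z_{α/2} + z_β)² · (σ₁² + σ₂²) / δ²
  = (1.960 + 1.036)² · (4.1² + 3.2² = 27.05) / 1.2²
  = 8.9760 · 27.05 / 1.44
  = 168.61
Adjust for 61% response: 168.61 / 0.61 = 276.41.
Round up → n = 277 per group.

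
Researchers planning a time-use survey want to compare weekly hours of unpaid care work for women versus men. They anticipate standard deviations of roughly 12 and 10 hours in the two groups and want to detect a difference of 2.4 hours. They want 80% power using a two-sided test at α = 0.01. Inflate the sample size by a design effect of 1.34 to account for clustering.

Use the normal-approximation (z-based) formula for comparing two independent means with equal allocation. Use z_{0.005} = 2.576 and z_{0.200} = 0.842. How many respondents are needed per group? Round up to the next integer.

n = 664 per group

n = (z_{α/2} + z_β)² · (σ₁² + σ₂²) / δ²
  = (2.576 + 0.842)² · (12² + 10² = 244) / 2.4²
  = 11.6827 · 244 / 5.76
  = 494.89
Design effect: 1.34 × 494.89 = 663.16.
Round up → n = 664 per group.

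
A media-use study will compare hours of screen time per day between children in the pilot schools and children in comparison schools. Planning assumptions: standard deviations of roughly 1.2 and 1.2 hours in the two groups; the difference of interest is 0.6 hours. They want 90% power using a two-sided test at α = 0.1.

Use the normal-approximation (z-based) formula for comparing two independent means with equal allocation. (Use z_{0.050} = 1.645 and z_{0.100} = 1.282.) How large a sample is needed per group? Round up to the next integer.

n = 69 per group

n = (z_{α/2} + z_β)² · (σ₁² + σ₂²) / δ²
  = (1.645 + 1.282)² · (1.2² + 1.2² = 2.88) / 0.6²
  = 8.5673 · 2.88 / 0.36
  = 68.54
Round up → n = 69 per group.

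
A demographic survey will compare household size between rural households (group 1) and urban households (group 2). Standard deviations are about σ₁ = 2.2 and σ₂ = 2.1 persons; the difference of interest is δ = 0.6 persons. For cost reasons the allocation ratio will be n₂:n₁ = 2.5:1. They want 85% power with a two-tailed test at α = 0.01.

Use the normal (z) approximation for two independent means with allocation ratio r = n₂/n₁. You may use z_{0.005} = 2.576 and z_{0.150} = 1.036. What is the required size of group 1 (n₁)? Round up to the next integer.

n₁ = (z_{α/2} + z_β)² · (σ₁² + σ₂²/r) / δ²
   = (2.576 + 1.036)² · (2.2² + 2.1²/2.5) / 0.6²
   = 13.0465 · (4.84 + 1.764) / 0.36
   = 13.0465 · 6.604 / 0.36
   = 239.33
Round up → n₁ = 240; n₂ = r·n₁ = 2.5 × 240 = 600.

n₁ = 240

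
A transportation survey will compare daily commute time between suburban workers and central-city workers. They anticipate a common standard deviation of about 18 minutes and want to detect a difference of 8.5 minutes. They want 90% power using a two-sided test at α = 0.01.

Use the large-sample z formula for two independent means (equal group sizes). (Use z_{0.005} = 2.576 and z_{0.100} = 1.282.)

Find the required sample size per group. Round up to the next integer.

n = 134 per group

n = (z_{α/2} + z_β)² · (σ₁² + σ₂²) / δ²
  = (2.576 + 1.282)² · (2·18² = 648) / 8.5²
  = 14.8842 · 648 / 72.25
  = 133.49
Round up → n = 134 per group.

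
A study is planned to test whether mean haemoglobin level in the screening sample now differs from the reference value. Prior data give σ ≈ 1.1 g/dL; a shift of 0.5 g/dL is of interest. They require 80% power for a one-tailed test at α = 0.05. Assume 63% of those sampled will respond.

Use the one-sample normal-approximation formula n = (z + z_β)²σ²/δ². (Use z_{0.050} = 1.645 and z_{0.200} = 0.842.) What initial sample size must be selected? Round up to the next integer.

n = (z_α + z_β)² · σ² / δ²
  = (1.645 + 0.842)² · 1.1² / 0.5²
  = 6.1852 · 1.21 / 0.25
  = 29.94
Adjust for 63% response: 29.94 / 0.63 = 47.52.
Round up → n = 48.

n = 48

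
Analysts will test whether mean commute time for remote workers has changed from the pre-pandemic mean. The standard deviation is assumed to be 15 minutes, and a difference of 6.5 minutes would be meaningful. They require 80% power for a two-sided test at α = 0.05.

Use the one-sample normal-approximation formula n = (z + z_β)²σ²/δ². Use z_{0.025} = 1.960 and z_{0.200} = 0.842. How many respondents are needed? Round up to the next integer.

n = (z_{α/2} + z_β)² · σ² / δ²
  = (1.960 + 0.842)² · 15² / 6.5²
  = 7.8512 · 225 / 42.25
  = 41.81
Round up → n = 42.

n = 42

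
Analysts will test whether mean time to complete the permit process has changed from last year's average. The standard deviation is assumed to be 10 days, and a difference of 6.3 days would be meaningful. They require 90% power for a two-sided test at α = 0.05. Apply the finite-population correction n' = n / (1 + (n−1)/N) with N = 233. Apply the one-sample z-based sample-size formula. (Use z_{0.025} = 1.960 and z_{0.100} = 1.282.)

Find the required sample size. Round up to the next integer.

n = (z_{α/2} + z_β)² · σ² / δ²
  = (1.960 + 1.282)² · 10² / 6.3²
  = 10.5106 · 100 / 39.69
  = 26.48
Finite-population correction (N = 233): 26.48 / (1 + (26.48 − 1)/233) = 23.87.
Round up → n = 24.

n = 24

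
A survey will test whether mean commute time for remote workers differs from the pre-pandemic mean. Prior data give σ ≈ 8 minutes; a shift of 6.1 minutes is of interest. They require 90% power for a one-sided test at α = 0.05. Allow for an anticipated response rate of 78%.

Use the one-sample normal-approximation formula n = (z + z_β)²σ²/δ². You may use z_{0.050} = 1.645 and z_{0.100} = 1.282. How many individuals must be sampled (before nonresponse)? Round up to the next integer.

n = 19

n = (z_α + z_β)² · σ² / δ²
  = (1.645 + 1.282)² · 8² / 6.1²
  = 8.5673 · 64 / 37.21
  = 14.74
Adjust for 78% response: 14.74 / 0.78 = 18.89.
Round up → n = 19.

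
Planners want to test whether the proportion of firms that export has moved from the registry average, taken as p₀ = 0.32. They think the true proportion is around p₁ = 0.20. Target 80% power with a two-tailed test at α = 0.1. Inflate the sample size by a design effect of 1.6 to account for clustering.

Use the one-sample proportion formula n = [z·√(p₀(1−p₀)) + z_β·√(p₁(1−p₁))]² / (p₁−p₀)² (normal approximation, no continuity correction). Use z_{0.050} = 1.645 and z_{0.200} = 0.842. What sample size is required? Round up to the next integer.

n = [z_{α/2}·√(p₀q₀) + z_β·√(p₁q₁)]² / (p₁ − p₀)²
  = [1.645·√(0.32·0.68) + 0.842·√(0.20·0.80)]² / (-0.12)²
  = [1.645·0.4665 + 0.842·0.4000]² / 0.0144
  = [1.1042]² / 0.0144
  = 84.66
Design effect: 1.6 × 84.66 = 135.46.
Round up → n = 136.

n = 136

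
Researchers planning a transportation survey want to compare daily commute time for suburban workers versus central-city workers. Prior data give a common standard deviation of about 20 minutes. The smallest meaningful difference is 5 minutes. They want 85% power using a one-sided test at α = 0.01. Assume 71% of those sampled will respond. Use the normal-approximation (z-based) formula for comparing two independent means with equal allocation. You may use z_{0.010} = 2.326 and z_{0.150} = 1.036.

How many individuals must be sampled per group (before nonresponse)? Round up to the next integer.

n = 510 per group

n = (z_α + z_β)² · (σ₁² + σ₂²) / δ²
  = (2.326 + 1.036)² · (2·20² = 800) / 5²
  = 11.3030 · 800 / 25
  = 361.70
Adjust for 71% response: 361.70 / 0.71 = 509.43.
Round up → n = 510 per group.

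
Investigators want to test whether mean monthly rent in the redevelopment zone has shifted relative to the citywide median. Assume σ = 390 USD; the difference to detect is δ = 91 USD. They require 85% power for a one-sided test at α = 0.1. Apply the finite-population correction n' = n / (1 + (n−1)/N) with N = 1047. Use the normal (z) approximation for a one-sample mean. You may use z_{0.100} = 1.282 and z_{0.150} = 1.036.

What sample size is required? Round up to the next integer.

n = 91

n = (z_α + z_β)² · σ² / δ²
  = (1.282 + 1.036)² · 390² / 91²
  = 5.3731 · 152100 / 8281
  = 98.69
Finite-population correction (N = 1047): 98.69 / (1 + (98.69 − 1)/1047) = 90.27.
Round up → n = 91.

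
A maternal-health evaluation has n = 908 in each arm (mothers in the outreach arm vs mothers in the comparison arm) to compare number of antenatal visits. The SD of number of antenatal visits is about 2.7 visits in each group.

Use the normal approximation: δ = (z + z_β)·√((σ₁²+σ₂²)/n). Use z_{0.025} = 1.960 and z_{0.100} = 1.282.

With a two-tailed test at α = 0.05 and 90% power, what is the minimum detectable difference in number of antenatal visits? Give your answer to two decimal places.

Minimum detectable difference ≈ 0.41 visits

δ = (z_{α/2} + z_β) · √((σ₁²+σ₂²)/n)
  = (1.960 + 1.282) · √(14.58/908)
  = 3.242 · √0.01606
  = 3.242 · 0.1267
  = 0.4108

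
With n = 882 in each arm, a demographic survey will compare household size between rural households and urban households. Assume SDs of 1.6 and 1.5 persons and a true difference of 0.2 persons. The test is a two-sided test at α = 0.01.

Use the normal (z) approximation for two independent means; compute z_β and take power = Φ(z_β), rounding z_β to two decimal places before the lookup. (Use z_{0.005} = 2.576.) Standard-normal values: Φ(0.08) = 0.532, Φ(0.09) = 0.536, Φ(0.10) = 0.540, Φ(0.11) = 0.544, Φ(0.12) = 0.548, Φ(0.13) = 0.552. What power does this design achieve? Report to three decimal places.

z_β = δ·√(n/(σ₁²+σ₂²)) − z_{α/2}
    = 0.2 · √(882/4.81) − 2.576
    = 0.2 · 13.54134 − 2.576
    = 2.7083 − 2.576 = 0.1323 → 0.13
Power = Φ(0.13) = 0.552.

Power ≈ 0.552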